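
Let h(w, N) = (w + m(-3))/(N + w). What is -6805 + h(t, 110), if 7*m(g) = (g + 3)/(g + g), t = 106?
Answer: -734887/108 ≈ -6804.5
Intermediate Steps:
m(g) = (3 + g)/(14*g) (m(g) = ((g + 3)/(g + g))/7 = ((3 + g)/((2*g)))/7 = ((3 + g)*(1/(2*g)))/7 = ((3 + g)/(2*g))/7 = (3 + g)/(14*g))
h(w, N) = w/(N + w) (h(w, N) = (w + (1/14)*(3 - 3)/(-3))/(N + w) = (w + (1/14)*(-⅓)*0)/(N + w) = (w + 0)/(N + w) = w/(N + w))
-6805 + h(t, 110) = -6805 + 106/(110 + 106) = -6805 + 106/216 = -6805 + 106*(1/216) = -6805 + 53/108 = -734887/108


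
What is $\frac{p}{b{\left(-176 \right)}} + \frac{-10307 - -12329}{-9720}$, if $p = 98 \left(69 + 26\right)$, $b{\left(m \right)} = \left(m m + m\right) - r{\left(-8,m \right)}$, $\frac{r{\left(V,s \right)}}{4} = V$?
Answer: $\frac{586477}{6243480} \approx 0.093934$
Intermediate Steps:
$r{\left(V,s \right)} = 4 V$
$b{\left(m \right)} = 32 + m + m^{2}$ ($b{\left(m \right)} = \left(m m + m\right) - 4 \left(-8\right) = \left(m^{2} + m\right) - -32 = \left(m + m^{2}\right) + 32 = 32 + m + m^{2}$)
$p = 9310$ ($p = 98 \cdot 95 = 9310$)
$\frac{p}{b{\left(-176 \right)}} + \frac{-10307 - -12329}{-9720} = \frac{9310}{32 - 176 + \left(-176\right)^{2}} + \frac{-10307 - -12329}{-9720} = \frac{9310}{32 - 176 + 30976} + \left(-10307 + 12329\right) \left(- \frac{1}{9720}\right) = \frac{9310}{30832} + 2022 \left(- \frac{1}{9720}\right) = 9310 \cdot \frac{1}{30832} - \frac{337}{1620} = \frac{4655}{15416} - \frac{337}{1620} = \frac{586477}{6243480}$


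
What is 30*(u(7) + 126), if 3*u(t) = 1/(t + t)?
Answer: 26465/7 ≈ 3780.7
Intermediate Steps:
u(t) = 1/(6*t) (u(t) = 1/(3*(t + t)) = 1/(3*((2*t))) = (1/(2*t))/3 = 1/(6*t))
30*(u(7) + 126) = 30*((⅙)/7 + 126) = 30*((⅙)*(⅐) + 126) = 30*(1/42 + 126) = 30*(5293/42) = 26465/7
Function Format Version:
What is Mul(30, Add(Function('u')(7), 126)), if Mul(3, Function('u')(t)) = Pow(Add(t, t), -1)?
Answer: Rational(26465, 7) ≈ 3780.7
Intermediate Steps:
Function('u')(t) = Mul(Rational(1, 6), Pow(t, -1)) (Function('u')(t) = Mul(Rational(1, 3), Pow(Add(t, t), -1)) = Mul(Rational(1, 3), Pow(Mul(2, t), -1)) = Mul(Rational(1, 3), Mul(Rational(1, 2), Pow(t, -1))) = Mul(Rational(1, 6), Pow(t, -1)))
Mul(30, Add(Function('u')(7), 126)) = Mul(30, Add(Mul(Rational(1, 6), Pow(7, -1)), 126)) = Mul(30, Add(Mul(Rational(1, 6), Rational(1, 7)), 126)) = Mul(30, Add(Rational(1, 42), 126)) = Mul(30, Rational(5293, 42)) = Rational(26465, 7)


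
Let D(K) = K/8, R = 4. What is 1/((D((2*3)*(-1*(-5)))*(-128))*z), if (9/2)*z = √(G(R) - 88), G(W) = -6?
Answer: 3*I*√94/30080 ≈ 0.00096696*I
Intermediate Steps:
z = 2*I*√94/9 (z = 2*√(-6 - 88)/9 = 2*√(-94)/9 = 2*(I*√94)/9 = 2*I*√94/9 ≈ 2.1545*I)
D(K) = K/8 (D(K) = K*(⅛) = K/8)
1/((D((2*3)*(-1*(-5)))*(-128))*z) = 1/(((((2*3)*(-1*(-5)))/8)*(-128))*(2*I*√94/9)) = 1/((((6*5)/8)*(-128))*(2*I*√94/9)) = 1/((((⅛)*30)*(-128))*(2*I*√94/9)) = 1/(((15/4)*(-128))*(2*I*√94/9)) = 1/(-320*I*√94/3) = 3*I*√94/30080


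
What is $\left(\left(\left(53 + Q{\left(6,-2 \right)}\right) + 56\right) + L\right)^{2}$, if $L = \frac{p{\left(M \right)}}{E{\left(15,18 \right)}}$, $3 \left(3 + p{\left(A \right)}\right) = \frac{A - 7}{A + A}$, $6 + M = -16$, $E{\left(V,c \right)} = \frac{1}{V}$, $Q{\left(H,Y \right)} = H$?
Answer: $\frac{10400625}{1936} \approx 5372.2$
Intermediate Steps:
$M = -22$ ($M = -6 - 16 = -22$)
$p{\left(A \right)} = -3 + \frac{-7 + A}{6 A}$ ($p{\left(A \right)} = -3 + \frac{\left(A - 7\right) \frac{1}{A + A}}{3} = -3 + \frac{\left(-7 + A\right) \frac{1}{2 A}}{3} = -3 + \frac{\frac{1}{2} \frac{1}{A} \left(-7 + A\right)}{3} = -3 + \frac{-7 + A}{6 A}$)
$L = - \frac{1835}{44}$ ($L = \frac{\frac{1}{6} \frac{1}{-22} \left(-7 - -374\right)}{\frac{1}{15}} = \frac{1}{6} \left(- \frac{1}{22}\right) \left(-7 + 374\right) \frac{1}{\frac{1}{15}} = \frac{1}{6} \left(- \frac{1}{22}\right) 367 \cdot 15 = \left(- \frac{367}{132}\right) 15 = - \frac{1835}{44} \approx -41.705$)
$\left(\left(\left(53 + Q{\left(6,-2 \right)}\right) + 56\right) + L\right)^{2} = \left(\left(\left(53 + 6\right) + 56\right) - \frac{1835}{44}\right)^{2} = \left(\left(59 + 56\right) - \frac{1835}{44}\right)^{2} = \left(115 - \frac{1835}{44}\right)^{2} = \left(\frac{3225}{44}\right)^{2} = \frac{10400625}{1936}$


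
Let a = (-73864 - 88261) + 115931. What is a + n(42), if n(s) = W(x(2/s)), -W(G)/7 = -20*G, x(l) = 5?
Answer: -45494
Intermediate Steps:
a = -46194 (a = -162125 + 115931 = -46194)
W(G) = 140*G (W(G) = -(-140)*G = 140*G)
n(s) = 700 (n(s) = 140*5 = 700)
a + n(42) = -46194 + 700 = -45494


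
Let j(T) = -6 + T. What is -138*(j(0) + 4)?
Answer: 276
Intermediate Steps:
-138*(j(0) + 4) = -138*((-6 + 0) + 4) = -138*(-6 + 4) = -138*(-2) = 276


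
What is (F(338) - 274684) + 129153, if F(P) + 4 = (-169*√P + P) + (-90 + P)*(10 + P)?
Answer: -58893 - 2197*√2 ≈ -62000.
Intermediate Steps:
F(P) = -4 + P - 169*√P + (-90 + P)*(10 + P) (F(P) = -4 + ((-169*√P + P) + (-90 + P)*(10 + P)) = -4 + ((P - 169*√P) + (-90 + P)*(10 + P)) = -4 + (P - 169*√P + (-90 + P)*(10 + P)) = -4 + P - 169*√P + (-90 + P)*(10 + P))
(F(338) - 274684) + 129153 = ((-904 + 338² - 2197*√2 - 79*338) - 274684) + 129153 = ((-904 + 114244 - 2197*√2 - 26702) - 274684) + 129153 = ((86638 - 2197*√2) - 274684) + 129153 = (-188046 - 2197*√2) + 129153 = -58893 - 2197*√2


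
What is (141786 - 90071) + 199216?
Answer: 250931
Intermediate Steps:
(141786 - 90071) + 199216 = 51715 + 199216 = 250931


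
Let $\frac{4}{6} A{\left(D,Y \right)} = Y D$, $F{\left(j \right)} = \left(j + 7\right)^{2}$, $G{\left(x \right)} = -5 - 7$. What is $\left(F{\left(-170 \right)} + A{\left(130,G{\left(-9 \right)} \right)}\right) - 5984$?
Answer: $18245$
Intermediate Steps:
$G{\left(x \right)} = -12$ ($G{\left(x \right)} = -5 - 7 = -12$)
$F{\left(j \right)} = \left(7 + j\right)^{2}$
$A{\left(D,Y \right)} = \frac{3 D Y}{2}$ ($A{\left(D,Y \right)} = \frac{3 Y D}{2} = \frac{3 D Y}{2}$)
$\left(F{\left(-170 \right)} + A{\left(130,G{\left(-9 \right)} \right)}\right) - 5984 = \left(\left(7 - 170\right)^{2} + \frac{3}{2} \cdot 130 \left(-12\right)\right) - 5984 = \left(\left(-163\right)^{2} - 2340\right) - 5984 = \left(26569 - 2340\right) - 5984 = 24229 - 5984 = 18245$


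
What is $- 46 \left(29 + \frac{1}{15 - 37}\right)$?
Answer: $- \frac{14651}{11} \approx -1331.9$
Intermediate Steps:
$- 46 \left(29 + \frac{1}{15 - 37}\right) = - 46 \left(29 + \frac{1}{-22}\right) = - 46 \left(29 - \frac{1}{22}\right) = \left(-46\right) \frac{637}{22} = - \frac{14651}{11}$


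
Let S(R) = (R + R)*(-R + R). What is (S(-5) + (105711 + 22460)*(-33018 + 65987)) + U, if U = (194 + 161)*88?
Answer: 4225700939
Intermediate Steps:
U = 31240 (U = 355*88 = 31240)
S(R) = 0 (S(R) = (2*R)*0 = 0)
(S(-5) + (105711 + 22460)*(-33018 + 65987)) + U = (0 + (105711 + 22460)*(-33018 + 65987)) + 31240 = (0 + 128171*32969) + 31240 = (0 + 4225669699) + 31240 = 4225669699 + 31240 = 4225700939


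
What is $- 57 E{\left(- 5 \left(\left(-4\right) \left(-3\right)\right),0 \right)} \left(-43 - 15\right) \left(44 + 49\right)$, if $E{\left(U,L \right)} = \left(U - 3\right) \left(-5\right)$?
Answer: $96849270$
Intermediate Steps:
$E{\left(U,L \right)} = 15 - 5 U$ ($E{\left(U,L \right)} = \left(-3 + U\right) \left(-5\right) = 15 - 5 U$)
$- 57 E{\left(- 5 \left(\left(-4\right) \left(-3\right)\right),0 \right)} \left(-43 - 15\right) \left(44 + 49\right) = - 57 \left(15 - 5 \left(- 5 \left(\left(-4\right) \left(-3\right)\right)\right)\right) \left(-43 - 15\right) \left(44 + 49\right) = - 57 \left(15 - 5 \left(\left(-5\right) 12\right)\right) \left(\left(-58\right) 93\right) = - 57 \left(15 - -300\right) \left(-5394\right) = - 57 \left(15 + 300\right) \left(-5394\right) = \left(-57\right) 315 \left(-5394\right) = \left(-17955\right) \left(-5394\right) = 96849270$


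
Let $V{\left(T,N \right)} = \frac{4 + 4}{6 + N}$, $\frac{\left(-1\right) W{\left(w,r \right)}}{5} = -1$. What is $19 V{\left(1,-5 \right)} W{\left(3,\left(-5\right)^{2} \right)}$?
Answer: $760$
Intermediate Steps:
$W{\left(w,r \right)} = 5$ ($W{\left(w,r \right)} = \left(-5\right) \left(-1\right) = 5$)
$V{\left(T,N \right)} = \frac{8}{6 + N}$
$19 V{\left(1,-5 \right)} W{\left(3,\left(-5\right)^{2} \right)} = 19 \frac{8}{6 - 5} \cdot 5 = 19 \cdot \frac{8}{1} \cdot 5 = 19 \cdot 8 \cdot 1 \cdot 5 = 19 \cdot 8 \cdot 5 = 152 \cdot 5 = 760$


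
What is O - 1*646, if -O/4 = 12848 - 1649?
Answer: -45442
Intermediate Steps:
O = -44796 (O = -4*(12848 - 1649) = -4*11199 = -44796)
O - 1*646 = -44796 - 1*646 = -44796 - 646 = -45442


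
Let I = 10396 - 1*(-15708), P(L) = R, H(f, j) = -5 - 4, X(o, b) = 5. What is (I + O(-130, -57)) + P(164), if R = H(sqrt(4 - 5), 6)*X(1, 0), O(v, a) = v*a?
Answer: 33469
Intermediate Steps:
H(f, j) = -9
O(v, a) = a*v
R = -45 (R = -9*5 = -45)
P(L) = -45
I = 26104 (I = 10396 + 15708 = 26104)
(I + O(-130, -57)) + P(164) = (26104 - 57*(-130)) - 45 = (26104 + 7410) - 45 = 33514 - 45 = 33469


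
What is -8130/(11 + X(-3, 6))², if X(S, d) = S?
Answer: -4065/32 ≈ -127.03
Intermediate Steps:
-8130/(11 + X(-3, 6))² = -8130/(11 - 3)² = -8130/(8²) = -8130/64 = -8130*1/64 = -4065/32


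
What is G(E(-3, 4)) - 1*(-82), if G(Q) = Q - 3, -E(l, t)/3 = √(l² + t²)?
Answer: 64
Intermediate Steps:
E(l, t) = -3*√(l² + t²)
G(Q) = -3 + Q
G(E(-3, 4)) - 1*(-82) = (-3 - 3*√((-3)² + 4²)) - 1*(-82) = (-3 - 3*√(9 + 16)) + 82 = (-3 - 3*√25) + 82 = (-3 - 3*5) + 82 = (-3 - 15) + 82 = -18 + 82 = 64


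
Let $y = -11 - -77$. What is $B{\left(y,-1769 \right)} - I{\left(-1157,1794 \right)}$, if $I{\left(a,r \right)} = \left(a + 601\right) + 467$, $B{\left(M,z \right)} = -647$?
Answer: $-558$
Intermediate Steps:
$y = 66$ ($y = -11 + 77 = 66$)
$I{\left(a,r \right)} = 1068 + a$ ($I{\left(a,r \right)} = \left(601 + a\right) + 467 = 1068 + a$)
$B{\left(y,-1769 \right)} - I{\left(-1157,1794 \right)} = -647 - \left(1068 - 1157\right) = -647 - -89 = -647 + 89 = -558$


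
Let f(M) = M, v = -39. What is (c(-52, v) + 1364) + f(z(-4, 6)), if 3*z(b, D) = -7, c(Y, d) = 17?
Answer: 4136/3 ≈ 1378.7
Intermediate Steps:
z(b, D) = -7/3 (z(b, D) = (⅓)*(-7) = -7/3)
(c(-52, v) + 1364) + f(z(-4, 6)) = (17 + 1364) - 7/3 = 1381 - 7/3 = 4136/3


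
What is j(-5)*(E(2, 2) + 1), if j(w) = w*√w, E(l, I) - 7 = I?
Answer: -50*I*√5 ≈ -111.8*I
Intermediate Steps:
E(l, I) = 7 + I
j(w) = w^(3/2)
j(-5)*(E(2, 2) + 1) = (-5)^(3/2)*((7 + 2) + 1) = (-5*I*√5)*(9 + 1) = -5*I*√5*10 = -50*I*√5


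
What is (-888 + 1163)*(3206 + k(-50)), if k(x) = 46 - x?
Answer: 908050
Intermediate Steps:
(-888 + 1163)*(3206 + k(-50)) = (-888 + 1163)*(3206 + (46 - 1*(-50))) = 275*(3206 + (46 + 50)) = 275*(3206 + 96) = 275*3302 = 908050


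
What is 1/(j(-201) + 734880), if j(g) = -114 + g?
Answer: 1/734565 ≈ 1.3613e-6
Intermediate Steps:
1/(j(-201) + 734880) = 1/((-114 - 201) + 734880) = 1/(-315 + 734880) = 1/734565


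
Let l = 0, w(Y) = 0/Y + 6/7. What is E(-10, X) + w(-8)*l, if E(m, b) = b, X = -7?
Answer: -7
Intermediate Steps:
w(Y) = 6/7 (w(Y) = 0 + 6*(⅐) = 0 + 6/7 = 6/7)
E(-10, X) + w(-8)*l = -7 + (6/7)*0 = -7 + 0 = -7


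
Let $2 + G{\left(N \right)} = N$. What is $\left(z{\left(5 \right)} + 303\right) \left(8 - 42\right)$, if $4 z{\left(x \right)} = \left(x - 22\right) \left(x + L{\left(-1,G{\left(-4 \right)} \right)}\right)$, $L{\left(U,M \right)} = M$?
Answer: $- \frac{20893}{2} \approx -10447.0$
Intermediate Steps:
$G{\left(N \right)} = -2 + N$
$z{\left(x \right)} = \frac{\left(-22 + x\right) \left(-6 + x\right)}{4}$ ($z{\left(x \right)} = \frac{\left(x - 22\right) \left(x - 6\right)}{4} = \frac{\left(-22 + x\right) \left(x - 6\right)}{4} = \frac{\left(-22 + x\right) \left(-6 + x\right)}{4}$)
$\left(z{\left(5 \right)} + 303\right) \left(8 - 42\right) = \left(\left(33 - 35 + \frac{5^{2}}{4}\right) + 303\right) \left(8 - 42\right) = \left(\left(33 - 35 + \frac{1}{4} \cdot 25\right) + 303\right) \left(8 - 42\right) = \left(\left(33 - 35 + \frac{25}{4}\right) + 303\right) \left(-34\right) = \left(\frac{17}{4} + 303\right) \left(-34\right) = \frac{1229}{4} \left(-34\right) = - \frac{20893}{2}$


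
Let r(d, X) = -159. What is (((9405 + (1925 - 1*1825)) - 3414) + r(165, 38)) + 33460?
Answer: 39392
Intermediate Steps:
(((9405 + (1925 - 1*1825)) - 3414) + r(165, 38)) + 33460 = (((9405 + (1925 - 1*1825)) - 3414) - 159) + 33460 = (((9405 + (1925 - 1825)) - 3414) - 159) + 33460 = (((9405 + 100) - 3414) - 159) + 33460 = ((9505 - 3414) - 159) + 33460 = (6091 - 159) + 33460 = 5932 + 33460 = 39392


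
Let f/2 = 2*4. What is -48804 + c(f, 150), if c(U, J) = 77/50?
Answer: -2440123/50 ≈ -48802.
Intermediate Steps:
f = 16 (f = 2*(2*4) = 2*8 = 16)
c(U, J) = 77/50 (c(U, J) = 77*(1/50) = 77/50)
-48804 + c(f, 150) = -48804 + 77/50 = -2440123/50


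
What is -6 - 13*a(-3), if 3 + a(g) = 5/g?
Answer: 164/3 ≈ 54.667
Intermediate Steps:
a(g) = -3 + 5/g
-6 - 13*a(-3) = -6 - 13*(-3 + 5/(-3)) = -6 - 13*(-3 + 5*(-⅓)) = -6 - 13*(-3 - 5/3) = -6 - 13*(-14/3) = -6 + 182/3 = 164/3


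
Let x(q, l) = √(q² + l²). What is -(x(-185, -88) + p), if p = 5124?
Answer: -5124 - √41969 ≈ -5328.9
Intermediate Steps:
x(q, l) = √(l² + q²)
-(x(-185, -88) + p) = -(√((-88)² + (-185)²) + 5124) = -(√(7744 + 34225) + 5124) = -(√41969 + 5124) = -(5124 + √41969) = -5124 - √41969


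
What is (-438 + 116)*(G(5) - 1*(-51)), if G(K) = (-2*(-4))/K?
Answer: -84686/5 ≈ -16937.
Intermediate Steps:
G(K) = 8/K
(-438 + 116)*(G(5) - 1*(-51)) = (-438 + 116)*(8/5 - 1*(-51)) = -322*(8*(⅕) + 51) = -322*(8/5 + 51) = -322*263/5 = -84686/5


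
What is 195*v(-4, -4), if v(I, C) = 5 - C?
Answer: 1755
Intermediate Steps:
195*v(-4, -4) = 195*(5 - 1*(-4)) = 195*(5 + 4) = 195*9 = 1755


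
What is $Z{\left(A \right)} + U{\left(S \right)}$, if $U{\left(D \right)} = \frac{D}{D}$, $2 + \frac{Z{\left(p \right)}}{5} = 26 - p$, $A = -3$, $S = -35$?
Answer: $136$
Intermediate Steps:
$Z{\left(p \right)} = 120 - 5 p$ ($Z{\left(p \right)} = -10 + 5 \left(26 - p\right) = -10 - \left(-130 + 5 p\right) = 120 - 5 p$)
$U{\left(D \right)} = 1$
$Z{\left(A \right)} + U{\left(S \right)} = \left(120 - -15\right) + 1 = \left(120 + 15\right) + 1 = 135 + 1 = 136$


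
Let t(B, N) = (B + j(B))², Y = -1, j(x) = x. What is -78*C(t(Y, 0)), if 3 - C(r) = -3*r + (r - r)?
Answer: -1170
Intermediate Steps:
t(B, N) = 4*B² (t(B, N) = (B + B)² = (2*B)² = 4*B²)
C(r) = 3 + 3*r (C(r) = 3 - (-3*r + (r - r)) = 3 - (-3*r + 0) = 3 - (-3)*r = 3 + 3*r)
-78*C(t(Y, 0)) = -78*(3 + 3*(4*(-1)²)) = -78*(3 + 3*(4*1)) = -78*(3 + 3*4) = -78*(3 + 12) = -78*15 = -1170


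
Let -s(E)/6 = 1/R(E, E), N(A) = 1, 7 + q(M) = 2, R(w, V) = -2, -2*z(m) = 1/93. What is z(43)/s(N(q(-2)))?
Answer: -1/558 ≈ -0.0017921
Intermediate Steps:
z(m) = -1/186 (z(m) = -½/93 = -½*1/93 = -1/186)
q(M) = -5 (q(M) = -7 + 2 = -5)
s(E) = 3 (s(E) = -6/(-2) = -6*(-½) = 3)
z(43)/s(N(q(-2))) = -1/186/3 = -1/186*⅓ = -1/558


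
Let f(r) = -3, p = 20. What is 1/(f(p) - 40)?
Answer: -1/43 ≈ -0.023256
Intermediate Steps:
1/(f(p) - 40) = 1/(-3 - 40) = 1/(-43) = -1/43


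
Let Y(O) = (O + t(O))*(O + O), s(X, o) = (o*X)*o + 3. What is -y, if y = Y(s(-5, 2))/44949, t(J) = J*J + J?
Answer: 2890/14983 ≈ 0.19289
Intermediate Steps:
t(J) = J + J² (t(J) = J² + J = J + J²)
s(X, o) = 3 + X*o² (s(X, o) = (X*o)*o + 3 = X*o² + 3 = 3 + X*o²)
Y(O) = 2*O*(O + O*(1 + O)) (Y(O) = (O + O*(1 + O))*(O + O) = (O + O*(1 + O))*(2*O) = 2*O*(O + O*(1 + O)))
y = -2890/14983 (y = (2*(3 - 5*2²)²*(2 + (3 - 5*2²)))/44949 = (2*(3 - 5*4)²*(2 + (3 - 5*4)))*(1/44949) = (2*(3 - 20)²*(2 + (3 - 20)))*(1/44949) = (2*(-17)²*(2 - 17))*(1/44949) = (2*289*(-15))*(1/44949) = -8670*1/44949 = -2890/14983 ≈ -0.19289)
-y = -1*(-2890/14983) = 2890/14983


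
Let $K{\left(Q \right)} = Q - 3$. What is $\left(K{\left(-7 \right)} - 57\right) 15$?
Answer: $-1005$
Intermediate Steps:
$K{\left(Q \right)} = -3 + Q$
$\left(K{\left(-7 \right)} - 57\right) 15 = \left(\left(-3 - 7\right) - 57\right) 15 = \left(-10 - 57\right) 15 = \left(-67\right) 15 = -1005$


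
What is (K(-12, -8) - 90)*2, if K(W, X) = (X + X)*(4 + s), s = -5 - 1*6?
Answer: 44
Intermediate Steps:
s = -11 (s = -5 - 6 = -11)
K(W, X) = -14*X (K(W, X) = (X + X)*(4 - 11) = (2*X)*(-7) = -14*X)
(K(-12, -8) - 90)*2 = (-14*(-8) - 90)*2 = (112 - 90)*2 = 22*2 = 44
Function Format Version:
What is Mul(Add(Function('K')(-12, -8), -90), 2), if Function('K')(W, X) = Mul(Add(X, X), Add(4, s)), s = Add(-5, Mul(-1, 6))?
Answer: 44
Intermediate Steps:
s = -11 (s = Add(-5, -6) = -11)
Function('K')(W, X) = Mul(-14, X) (Function('K')(W, X) = Mul(Add(X, X), Add(4, -11)) = Mul(Mul(2, X), -7) = Mul(-14, X))
Mul(Add(Function('K')(-12, -8), -90), 2) = Mul(Add(Mul(-14, -8), -90), 2) = Mul(Add(112, -90), 2) = Mul(22, 2) = 44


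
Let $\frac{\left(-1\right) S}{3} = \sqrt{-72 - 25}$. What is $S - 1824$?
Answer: $-1824 - 3 i \sqrt{97} \approx -1824.0 - 29.547 i$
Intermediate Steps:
$S = - 3 i \sqrt{97}$ ($S = - 3 \sqrt{-72 - 25} = - 3 \sqrt{-97} = - 3 i \sqrt{97} \approx - 29.547 i$)
$S - 1824 = - 3 i \sqrt{97} - 1824 = -1824 - 3 i \sqrt{97}$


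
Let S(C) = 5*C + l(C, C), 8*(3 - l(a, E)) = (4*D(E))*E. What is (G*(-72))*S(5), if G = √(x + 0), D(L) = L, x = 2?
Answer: -1116*√2 ≈ -1578.3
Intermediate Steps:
l(a, E) = 3 - E²/2 (l(a, E) = 3 - 4*E*E/8 = 3 - E²/2)
G = √2 (G = √(2 + 0) = √2 ≈ 1.4142)
S(C) = 3 + 5*C - C²/2 (S(C) = 5*C + (3 - C²/2) = 3 + 5*C - C²/2)
(G*(-72))*S(5) = (√2*(-72))*(3 + 5*5 - ½*5²) = (-72*√2)*(3 + 25 - ½*25) = (-72*√2)*(3 + 25 - 25/2) = -72*√2*(31/2) = -1116*√2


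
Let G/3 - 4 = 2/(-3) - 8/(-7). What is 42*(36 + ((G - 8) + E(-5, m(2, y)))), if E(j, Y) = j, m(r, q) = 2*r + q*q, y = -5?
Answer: 1530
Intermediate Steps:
m(r, q) = q² + 2*r (m(r, q) = 2*r + q² = q² + 2*r)
G = 94/7 (G = 12 + 3*(2/(-3) - 8/(-7)) = 12 + 3*(2*(-⅓) - 8*(-⅐)) = 12 + 3*(-⅔ + 8/7) = 12 + 3*(10/21) = 12 + 10/7 = 94/7 ≈ 13.429)
42*(36 + ((G - 8) + E(-5, m(2, y)))) = 42*(36 + ((94/7 - 8) - 5)) = 42*(36 + (38/7 - 5)) = 42*(36 + 3/7) = 42*(255/7) = 1530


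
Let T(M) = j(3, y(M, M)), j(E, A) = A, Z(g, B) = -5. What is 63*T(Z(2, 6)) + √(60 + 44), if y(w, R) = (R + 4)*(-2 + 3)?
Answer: -63 + 2*√26 ≈ -52.802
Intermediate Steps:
y(w, R) = 4 + R (y(w, R) = (4 + R)*1 = 4 + R)
T(M) = 4 + M
63*T(Z(2, 6)) + √(60 + 44) = 63*(4 - 5) + √(60 + 44) = 63*(-1) + √104 = -63 + 2*√26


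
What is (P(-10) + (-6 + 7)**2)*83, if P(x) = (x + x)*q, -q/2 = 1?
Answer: 3403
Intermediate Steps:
q = -2 (q = -2*1 = -2)
P(x) = -4*x (P(x) = (x + x)*(-2) = (2*x)*(-2) = -4*x)
(P(-10) + (-6 + 7)**2)*83 = (-4*(-10) + (-6 + 7)**2)*83 = (40 + 1**2)*83 = (40 + 1)*83 = 41*83 = 3403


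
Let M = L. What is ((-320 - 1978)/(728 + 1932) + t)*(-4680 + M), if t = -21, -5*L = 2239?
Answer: 745556481/6650 ≈ 1.1211e+5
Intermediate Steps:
L = -2239/5 (L = -⅕*2239 = -2239/5 ≈ -447.80)
M = -2239/5 ≈ -447.80
((-320 - 1978)/(728 + 1932) + t)*(-4680 + M) = ((-320 - 1978)/(728 + 1932) - 21)*(-4680 - 2239/5) = (-2298/2660 - 21)*(-25639/5) = (-2298*1/2660 - 21)*(-25639/5) = (-1149/1330 - 21)*(-25639/5) = -29079/1330*(-25639/5) = 745556481/6650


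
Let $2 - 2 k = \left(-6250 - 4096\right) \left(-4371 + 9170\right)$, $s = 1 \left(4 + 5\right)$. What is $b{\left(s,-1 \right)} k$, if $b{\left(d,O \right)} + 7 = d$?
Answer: $49650456$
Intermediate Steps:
$s = 9$ ($s = 1 \cdot 9 = 9$)
$b{\left(d,O \right)} = -7 + d$
$k = 24825228$ ($k = 1 - \frac{\left(-6250 - 4096\right) \left(-4371 + 9170\right)}{2} = 1 - \frac{\left(-10346\right) 4799}{2} = 1 - -24825227 = 1 + 24825227 = 24825228$)
$b{\left(s,-1 \right)} k = \left(-7 + 9\right) 24825228 = 2 \cdot 24825228 = 49650456$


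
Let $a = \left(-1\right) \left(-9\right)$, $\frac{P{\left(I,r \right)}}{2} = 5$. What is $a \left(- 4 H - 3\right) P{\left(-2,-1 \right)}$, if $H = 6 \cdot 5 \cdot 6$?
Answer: $-65070$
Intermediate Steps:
$P{\left(I,r \right)} = 10$ ($P{\left(I,r \right)} = 2 \cdot 5 = 10$)
$a = 9$
$H = 180$ ($H = 30 \cdot 6 = 180$)
$a \left(- 4 H - 3\right) P{\left(-2,-1 \right)} = 9 \left(\left(-4\right) 180 - 3\right) 10 = 9 \left(-720 - 3\right) 10 = 9 \left(-723\right) 10 = \left(-6507\right) 10 = -65070$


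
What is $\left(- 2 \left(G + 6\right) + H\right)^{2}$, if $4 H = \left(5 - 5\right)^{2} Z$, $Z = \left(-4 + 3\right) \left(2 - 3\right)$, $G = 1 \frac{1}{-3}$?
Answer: $\frac{1156}{9} \approx 128.44$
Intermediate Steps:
$G = - \frac{1}{3}$ ($G = 1 \left(- \frac{1}{3}\right) = - \frac{1}{3} \approx -0.33333$)
$Z = 1$ ($Z = \left(-1\right) \left(-1\right) = 1$)
$H = 0$ ($H = \frac{\left(5 - 5\right)^{2} \cdot 1}{4} = \frac{0^{2} \cdot 1}{4} = \frac{0 \cdot 1}{4} = \frac{1}{4} \cdot 0 = 0$)
$\left(- 2 \left(G + 6\right) + H\right)^{2} = \left(- 2 \left(- \frac{1}{3} + 6\right) + 0\right)^{2} = \left(\left(-2\right) \frac{17}{3} + 0\right)^{2} = \left(- \frac{34}{3} + 0\right)^{2} = \left(- \frac{34}{3}\right)^{2} = \frac{1156}{9}$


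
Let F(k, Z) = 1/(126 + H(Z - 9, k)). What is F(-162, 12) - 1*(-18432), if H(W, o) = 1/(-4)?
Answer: 9271300/503 ≈ 18432.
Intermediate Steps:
H(W, o) = -1/4
F(k, Z) = 4/503 (F(k, Z) = 1/(126 - 1/4) = 1/(503/4) = 4/503)
F(-162, 12) - 1*(-18432) = 4/503 - 1*(-18432) = 4/503 + 18432 = 9271300/503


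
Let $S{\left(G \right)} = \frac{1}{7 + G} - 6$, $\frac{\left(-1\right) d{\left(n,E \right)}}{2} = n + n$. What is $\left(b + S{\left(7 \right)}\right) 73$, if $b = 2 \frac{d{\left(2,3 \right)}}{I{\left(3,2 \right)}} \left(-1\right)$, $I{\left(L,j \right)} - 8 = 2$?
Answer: $- \frac{22119}{70} \approx -315.99$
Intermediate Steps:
$I{\left(L,j \right)} = 10$ ($I{\left(L,j \right)} = 8 + 2 = 10$)
$d{\left(n,E \right)} = - 4 n$ ($d{\left(n,E \right)} = - 2 \left(n + n\right) = - 2 \cdot 2 n = - 4 n$)
$S{\left(G \right)} = -6 + \frac{1}{7 + G}$ ($S{\left(G \right)} = \frac{1}{7 + G} - 6 = -6 + \frac{1}{7 + G}$)
$b = \frac{8}{5}$ ($b = 2 \frac{\left(-4\right) 2}{10} \left(-1\right) = 2 \left(\left(-8\right) \frac{1}{10}\right) \left(-1\right) = 2 \left(- \frac{4}{5}\right) \left(-1\right) = \left(- \frac{8}{5}\right) \left(-1\right) = \frac{8}{5} \approx 1.6$)
$\left(b + S{\left(7 \right)}\right) 73 = \left(\frac{8}{5} + \frac{-41 - 42}{7 + 7}\right) 73 = \left(\frac{8}{5} + \frac{-41 - 42}{14}\right) 73 = \left(\frac{8}{5} + \frac{1}{14} \left(-83\right)\right) 73 = \left(\frac{8}{5} - \frac{83}{14}\right) 73 = \left(- \frac{303}{70}\right) 73 = - \frac{22119}{70}$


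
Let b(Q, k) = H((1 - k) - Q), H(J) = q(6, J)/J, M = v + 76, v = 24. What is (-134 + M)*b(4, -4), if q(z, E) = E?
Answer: -34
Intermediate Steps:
M = 100 (M = 24 + 76 = 100)
H(J) = 1 (H(J) = J/J = 1)
b(Q, k) = 1
(-134 + M)*b(4, -4) = (-134 + 100)*1 = -34*1 = -34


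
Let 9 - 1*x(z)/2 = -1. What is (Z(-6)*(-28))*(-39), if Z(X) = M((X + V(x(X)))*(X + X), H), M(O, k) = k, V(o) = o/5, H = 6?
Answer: 6552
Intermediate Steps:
x(z) = 20 (x(z) = 18 - 2*(-1) = 18 + 2 = 20)
V(o) = o/5 (V(o) = o*(⅕) = o/5)
Z(X) = 6
(Z(-6)*(-28))*(-39) = (6*(-28))*(-39) = -168*(-39) = 6552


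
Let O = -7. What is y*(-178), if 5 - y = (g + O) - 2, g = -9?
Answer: -4094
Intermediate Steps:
y = 23 (y = 5 - ((-9 - 7) - 2) = 5 - (-16 - 2) = 5 - 1*(-18) = 5 + 18 = 23)
y*(-178) = 23*(-178) = -4094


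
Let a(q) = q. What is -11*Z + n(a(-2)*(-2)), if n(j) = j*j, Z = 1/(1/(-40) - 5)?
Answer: 3656/201 ≈ 18.189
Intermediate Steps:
Z = -40/201 (Z = 1/(-1/40 - 5) = 1/(-201/40) = -40/201 ≈ -0.19900)
n(j) = j**2
-11*Z + n(a(-2)*(-2)) = -11*(-40/201) + (-2*(-2))**2 = 440/201 + 4**2 = 440/201 + 16 = 3656/201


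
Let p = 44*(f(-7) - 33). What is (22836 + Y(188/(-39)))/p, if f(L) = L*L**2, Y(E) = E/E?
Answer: -22837/16544 ≈ -1.3804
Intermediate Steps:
Y(E) = 1
f(L) = L**3
p = -16544 (p = 44*((-7)**3 - 33) = 44*(-343 - 33) = 44*(-376) = -16544)
(22836 + Y(188/(-39)))/p = (22836 + 1)/(-16544) = 22837*(-1/16544) = -22837/16544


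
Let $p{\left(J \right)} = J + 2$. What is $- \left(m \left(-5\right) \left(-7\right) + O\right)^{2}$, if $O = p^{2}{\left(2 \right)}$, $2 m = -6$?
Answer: $-7921$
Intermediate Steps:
$p{\left(J \right)} = 2 + J$
$m = -3$ ($m = \frac{1}{2} \left(-6\right) = -3$)
$O = 16$ ($O = \left(2 + 2\right)^{2} = 4^{2} = 16$)
$- \left(m \left(-5\right) \left(-7\right) + O\right)^{2} = - \left(\left(-3\right) \left(-5\right) \left(-7\right) + 16\right)^{2} = - \left(15 \left(-7\right) + 16\right)^{2} = - \left(-105 + 16\right)^{2} = - \left(-89\right)^{2} = \left(-1\right) 7921 = -7921$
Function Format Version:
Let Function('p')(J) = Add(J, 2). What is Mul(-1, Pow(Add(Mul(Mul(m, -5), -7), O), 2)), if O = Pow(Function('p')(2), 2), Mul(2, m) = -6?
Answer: -7921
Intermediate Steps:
Function('p')(J) = Add(2, J)
m = -3 (m = Mul(Rational(1, 2), -6) = -3)
O = 16 (O = Pow(Add(2, 2), 2) = Pow(4, 2) = 16)
Mul(-1, Pow(Add(Mul(Mul(m, -5), -7), O), 2)) = Mul(-1, Pow(Add(Mul(Mul(-3, -5), -7), 16), 2)) = Mul(-1, Pow(Add(Mul(15, -7), 16), 2)) = Mul(-1, Pow(Add(-105, 16), 2)) = Mul(-1, Pow(-89, 2)) = Mul(-1, 7921) = -7921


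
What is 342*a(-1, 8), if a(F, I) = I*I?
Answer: 21888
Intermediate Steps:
a(F, I) = I²
342*a(-1, 8) = 342*8² = 342*64 = 21888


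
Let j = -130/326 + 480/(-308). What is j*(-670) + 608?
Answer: 24089558/12551 ≈ 1919.3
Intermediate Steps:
j = -24565/12551 (j = -130*1/326 + 480*(-1/308) = -65/163 - 120/77 = -24565/12551 ≈ -1.9572)
j*(-670) + 608 = -24565/12551*(-670) + 608 = 16458550/12551 + 608 = 24089558/12551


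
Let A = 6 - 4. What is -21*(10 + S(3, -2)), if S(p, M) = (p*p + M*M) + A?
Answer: -525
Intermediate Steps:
A = 2
S(p, M) = 2 + M**2 + p**2 (S(p, M) = (p*p + M*M) + 2 = (p**2 + M**2) + 2 = (M**2 + p**2) + 2 = 2 + M**2 + p**2)
-21*(10 + S(3, -2)) = -21*(10 + (2 + (-2)**2 + 3**2)) = -21*(10 + (2 + 4 + 9)) = -21*(10 + 15) = -21*25 = -525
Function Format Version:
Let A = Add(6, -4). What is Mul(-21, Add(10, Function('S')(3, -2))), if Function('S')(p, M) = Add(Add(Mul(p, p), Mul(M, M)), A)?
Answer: -525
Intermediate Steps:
A = 2
Function('S')(p, M) = Add(2, Pow(M, 2), Pow(p, 2)) (Function('S')(p, M) = Add(Add(Mul(p, p), Mul(M, M)), 2) = Add(Add(Pow(p, 2), Pow(M, 2)), 2) = Add(Add(Pow(M, 2), Pow(p, 2)), 2) = Add(2, Pow(M, 2), Pow(p, 2)))
Mul(-21, Add(10, Function('S')(3, -2))) = Mul(-21, Add(10, Add(2, Pow(-2, 2), Pow(3, 2)))) = Mul(-21, Add(10, Add(2, 4, 9))) = Mul(-21, Add(10, 15)) = Mul(-21, 25) = -525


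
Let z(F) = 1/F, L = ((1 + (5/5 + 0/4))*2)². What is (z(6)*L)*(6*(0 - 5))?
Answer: -80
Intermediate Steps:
L = 16 (L = ((1 + (5*(⅕) + 0*(¼)))*2)² = ((1 + (1 + 0))*2)² = ((1 + 1)*2)² = (2*2)² = 4² = 16)
z(F) = 1/F
(z(6)*L)*(6*(0 - 5)) = (16/6)*(6*(0 - 5)) = ((⅙)*16)*(6*(-5)) = (8/3)*(-30) = -80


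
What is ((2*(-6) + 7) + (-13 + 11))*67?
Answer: -469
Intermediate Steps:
((2*(-6) + 7) + (-13 + 11))*67 = ((-12 + 7) - 2)*67 = (-5 - 2)*67 = -7*67 = -469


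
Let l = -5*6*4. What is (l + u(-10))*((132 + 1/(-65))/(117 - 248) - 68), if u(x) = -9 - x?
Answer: 69924281/8515 ≈ 8211.9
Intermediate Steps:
l = -120 (l = -30*4 = -120)
(l + u(-10))*((132 + 1/(-65))/(117 - 248) - 68) = (-120 + (-9 - 1*(-10)))*((132 + 1/(-65))/(117 - 248) - 68) = (-120 + (-9 + 10))*((132 - 1/65)/(-131) - 68) = (-120 + 1)*((8579/65)*(-1/131) - 68) = -119*(-8579/8515 - 68) = -119*(-587599/8515) = 69924281/8515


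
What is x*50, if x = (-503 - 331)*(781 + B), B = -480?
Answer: -12551700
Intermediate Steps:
x = -251034 (x = (-503 - 331)*(781 - 480) = -834*301 = -251034)
x*50 = -251034*50 = -12551700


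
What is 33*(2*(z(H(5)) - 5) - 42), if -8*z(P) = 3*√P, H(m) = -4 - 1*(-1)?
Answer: -1716 - 99*I*√3/4 ≈ -1716.0 - 42.868*I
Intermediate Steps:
H(m) = -3 (H(m) = -4 + 1 = -3)
z(P) = -3*√P/8
33*(2*(z(H(5)) - 5) - 42) = 33*(2*(-3*I*√3/8 - 5) - 42) = 33*(2*(-5 - 3*I*√3/8) - 42) = 33*((-10 - 3*I*√3/4) - 42) = 33*(-52 - 3*I*√3/4) = -1716 - 99*I*√3/4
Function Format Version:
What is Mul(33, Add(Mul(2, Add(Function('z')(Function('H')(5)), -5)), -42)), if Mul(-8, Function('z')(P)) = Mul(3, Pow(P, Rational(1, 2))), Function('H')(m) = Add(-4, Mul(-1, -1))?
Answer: Add(-1716, Mul(Rational(-99, 4), I, Pow(3, Rational(1, 2)))) ≈ Add(-1716.0, Mul(-42.868, I))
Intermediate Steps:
Function('H')(m) = -3 (Function('H')(m) = Add(-4, 1) = -3)
Function('z')(P) = Mul(Rational(-3, 8), Pow(P, Rational(1, 2))) (Function('z')(P) = Mul(Rational(-1, 8), Mul(3, Pow(P, Rational(1, 2)))) = Mul(Rational(-3, 8), Pow(P, Rational(1, 2))))
Mul(33, Add(Mul(2, Add(Function('z')(Function('H')(5)), -5)), -42)) = Mul(33, Add(Mul(2, Add(Mul(Rational(-3, 8), Pow(-3, Rational(1, 2))), -5)), -42)) = Mul(33, Add(Mul(2, Add(Mul(Rational(-3, 8), Mul(I, Pow(3, Rational(1, 2)))), -5)), -42)) = Mul(33, Add(Mul(2, Add(Mul(Rational(-3, 8), I, Pow(3, Rational(1, 2))), -5)), -42)) = Mul(33, Add(Mul(2, Add(-5, Mul(Rational(-3, 8), I, Pow(3, Rational(1, 2))))), -42)) = Mul(33, Add(Add(-10, Mul(Rational(-3, 4), I, Pow(3, Rational(1, 2)))), -42)) = Mul(33, Add(-52, Mul(Rational(-3, 4), I, Pow(3, Rational(1, 2))))) = Add(-1716, Mul(Rational(-99, 4), I, Pow(3, Rational(1, 2))))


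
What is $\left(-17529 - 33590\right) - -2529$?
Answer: $-48590$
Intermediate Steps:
$\left(-17529 - 33590\right) - -2529 = -51119 + \left(-13235 + 15764\right) = -51119 + 2529 = -48590$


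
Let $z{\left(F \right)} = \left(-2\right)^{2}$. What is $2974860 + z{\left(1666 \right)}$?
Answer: $2974864$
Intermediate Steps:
$z{\left(F \right)} = 4$
$2974860 + z{\left(1666 \right)} = 2974860 + 4 = 2974864$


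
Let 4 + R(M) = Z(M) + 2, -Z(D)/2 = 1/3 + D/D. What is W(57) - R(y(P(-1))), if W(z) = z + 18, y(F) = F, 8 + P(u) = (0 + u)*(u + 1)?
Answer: 239/3 ≈ 79.667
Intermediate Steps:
P(u) = -8 + u*(1 + u) (P(u) = -8 + (0 + u)*(u + 1) = -8 + u*(1 + u))
W(z) = 18 + z
Z(D) = -8/3 (Z(D) = -2*(1/3 + D/D) = -2*(1*(⅓) + 1) = -2*(⅓ + 1) = -2*4/3 = -8/3)
R(M) = -14/3 (R(M) = -4 + (-8/3 + 2) = -4 - ⅔ = -14/3)
W(57) - R(y(P(-1))) = (18 + 57) - 1*(-14/3) = 75 + 14/3 = 239/3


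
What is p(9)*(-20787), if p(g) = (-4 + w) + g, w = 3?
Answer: -166296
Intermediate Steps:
p(g) = -1 + g (p(g) = (-4 + 3) + g = -1 + g)
p(9)*(-20787) = (-1 + 9)*(-20787) = 8*(-20787) = -166296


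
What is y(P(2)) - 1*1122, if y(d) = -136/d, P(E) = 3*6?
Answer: -10166/9 ≈ -1129.6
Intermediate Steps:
P(E) = 18
y(P(2)) - 1*1122 = -136/18 - 1*1122 = -136*1/18 - 1122 = -68/9 - 1122 = -10166/9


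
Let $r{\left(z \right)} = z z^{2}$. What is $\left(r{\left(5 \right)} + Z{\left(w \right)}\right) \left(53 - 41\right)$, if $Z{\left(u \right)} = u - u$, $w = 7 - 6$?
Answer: $1500$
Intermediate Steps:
$r{\left(z \right)} = z^{3}$
$w = 1$
$Z{\left(u \right)} = 0$
$\left(r{\left(5 \right)} + Z{\left(w \right)}\right) \left(53 - 41\right) = \left(5^{3} + 0\right) \left(53 - 41\right) = \left(125 + 0\right) \left(53 - 41\right) = 125 \cdot 12 = 1500$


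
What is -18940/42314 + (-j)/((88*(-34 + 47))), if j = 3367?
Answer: -6313023/1861816 ≈ -3.3908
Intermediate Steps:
-18940/42314 + (-j)/((88*(-34 + 47))) = -18940/42314 + (-1*3367)/((88*(-34 + 47))) = -18940*1/42314 - 3367/(88*13) = -9470/21157 - 3367/1144 = -9470/21157 - 3367*1/1144 = -9470/21157 - 259/88 = -6313023/1861816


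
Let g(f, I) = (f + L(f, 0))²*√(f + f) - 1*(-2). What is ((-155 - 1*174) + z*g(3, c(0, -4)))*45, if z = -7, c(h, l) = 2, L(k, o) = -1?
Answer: -15435 - 1260*√6 ≈ -18521.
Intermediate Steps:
g(f, I) = 2 + √2*√f*(-1 + f)² (g(f, I) = (f - 1)²*√(f + f) - 1*(-2) = (-1 + f)²*√(2*f) + 2 = (-1 + f)²*(√2*√f) + 2 = √2*√f*(-1 + f)² + 2 = 2 + √2*√f*(-1 + f)²)
((-155 - 1*174) + z*g(3, c(0, -4)))*45 = ((-155 - 1*174) - 7*(2 + √2*√3*(-1 + 3)²))*45 = ((-155 - 174) - 7*(2 + √2*√3*2²))*45 = (-329 - 7*(2 + √2*√3*4))*45 = (-329 - 7*(2 + 4*√6))*45 = (-329 + (-14 - 28*√6))*45 = (-343 - 28*√6)*45 = -15435 - 1260*√6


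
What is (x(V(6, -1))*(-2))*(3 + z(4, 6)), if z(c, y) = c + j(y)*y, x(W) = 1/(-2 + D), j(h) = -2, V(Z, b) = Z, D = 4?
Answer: 5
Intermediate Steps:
x(W) = ½ (x(W) = 1/(-2 + 4) = 1/2 = ½)
z(c, y) = c - 2*y
(x(V(6, -1))*(-2))*(3 + z(4, 6)) = ((½)*(-2))*(3 + (4 - 2*6)) = -(3 + (4 - 12)) = -(3 - 8) = -1*(-5) = 5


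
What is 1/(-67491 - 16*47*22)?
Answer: -1/84035 ≈ -1.1900e-5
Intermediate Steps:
1/(-67491 - 16*47*22) = 1/(-67491 - 752*22) = 1/(-67491 - 16544) = 1/(-84035) = -1/84035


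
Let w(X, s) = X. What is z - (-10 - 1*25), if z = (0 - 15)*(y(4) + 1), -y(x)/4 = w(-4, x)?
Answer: -220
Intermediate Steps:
y(x) = 16 (y(x) = -4*(-4) = 16)
z = -255 (z = (0 - 15)*(16 + 1) = -15*17 = -255)
z - (-10 - 1*25) = -255 - (-10 - 1*25) = -255 - (-10 - 25) = -255 - 1*(-35) = -255 + 35 = -220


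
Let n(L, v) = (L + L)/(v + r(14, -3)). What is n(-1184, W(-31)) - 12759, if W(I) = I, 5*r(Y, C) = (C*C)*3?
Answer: -25333/2 ≈ -12667.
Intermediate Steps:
r(Y, C) = 3*C²/5 (r(Y, C) = ((C*C)*3)/5 = (C²*3)/5 = (3*C²)/5 = 3*C²/5)
n(L, v) = 2*L/(27/5 + v) (n(L, v) = (L + L)/(v + (⅗)*(-3)²) = (2*L)/(v + (⅗)*9) = (2*L)/(v + 27/5) = (2*L)/(27/5 + v) = 2*L/(27/5 + v))
n(-1184, W(-31)) - 12759 = 10*(-1184)/(27 + 5*(-31)) - 12759 = 10*(-1184)/(27 - 155) - 12759 = 10*(-1184)/(-128) - 12759 = 10*(-1184)*(-1/128) - 12759 = 185/2 - 12759 = -25333/2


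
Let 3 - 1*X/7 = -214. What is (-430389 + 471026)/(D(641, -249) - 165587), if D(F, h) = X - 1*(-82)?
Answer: -40637/163986 ≈ -0.24781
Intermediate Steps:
X = 1519 (X = 21 - 7*(-214) = 21 + 1498 = 1519)
D(F, h) = 1601 (D(F, h) = 1519 - 1*(-82) = 1519 + 82 = 1601)
(-430389 + 471026)/(D(641, -249) - 165587) = (-430389 + 471026)/(1601 - 165587) = 40637/(-163986) = 40637*(-1/163986) = -40637/163986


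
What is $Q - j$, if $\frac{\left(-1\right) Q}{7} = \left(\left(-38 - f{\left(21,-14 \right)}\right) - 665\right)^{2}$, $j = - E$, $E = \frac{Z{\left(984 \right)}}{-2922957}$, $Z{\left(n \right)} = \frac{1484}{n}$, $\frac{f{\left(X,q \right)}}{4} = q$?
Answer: $- \frac{2106998055932357}{719047422} \approx -2.9303 \cdot 10^{6}$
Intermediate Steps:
$f{\left(X,q \right)} = 4 q$
$E = - \frac{371}{719047422}$ ($E = \frac{1484 \cdot \frac{1}{984}}{-2922957} = 1484 \cdot \frac{1}{984} \left(- \frac{1}{2922957}\right) = \frac{371}{246} \left(- \frac{1}{2922957}\right) = - \frac{371}{719047422} \approx -5.1596 \cdot 10^{-7}$)
$j = \frac{371}{719047422}$ ($j = \left(-1\right) \left(- \frac{371}{719047422}\right) = \frac{371}{719047422} \approx 5.1596 \cdot 10^{-7}$)
$Q = -2930263$ ($Q = - 7 \left(\left(-38 - 4 \left(-14\right)\right) - 665\right)^{2} = - 7 \left(\left(-38 - -56\right) - 665\right)^{2} = - 7 \left(\left(-38 + 56\right) - 665\right)^{2} = - 7 \left(18 - 665\right)^{2} = - 7 \left(-647\right)^{2} = \left(-7\right) 418609 = -2930263$)
$Q - j = -2930263 - \frac{371}{719047422} = - \frac{2106998055932357}{719047422}$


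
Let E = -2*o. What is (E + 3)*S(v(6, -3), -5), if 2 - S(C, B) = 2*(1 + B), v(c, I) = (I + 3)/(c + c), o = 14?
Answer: -250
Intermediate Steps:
v(c, I) = (3 + I)/(2*c) (v(c, I) = (3 + I)/((2*c)) = (3 + I)*(1/(2*c)) = (3 + I)/(2*c))
S(C, B) = -2*B (S(C, B) = 2 - 2*(1 + B) = 2 - (2 + 2*B) = 2 + (-2 - 2*B) = -2*B)
E = -28 (E = -2*14 = -28)
(E + 3)*S(v(6, -3), -5) = (-28 + 3)*(-2*(-5)) = -25*10 = -250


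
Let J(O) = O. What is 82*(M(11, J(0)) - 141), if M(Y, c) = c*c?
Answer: -11562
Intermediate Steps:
M(Y, c) = c²
82*(M(11, J(0)) - 141) = 82*(0² - 141) = 82*(0 - 141) = 82*(-141) = -11562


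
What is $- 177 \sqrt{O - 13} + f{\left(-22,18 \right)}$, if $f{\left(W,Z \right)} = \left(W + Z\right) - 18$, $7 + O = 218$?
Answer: $-22 - 531 \sqrt{22} \approx -2512.6$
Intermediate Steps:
$O = 211$ ($O = -7 + 218 = 211$)
$f{\left(W,Z \right)} = -18 + W + Z$
$- 177 \sqrt{O - 13} + f{\left(-22,18 \right)} = - 177 \sqrt{211 - 13} - 22 = - 177 \sqrt{198} - 22 = - 177 \cdot 3 \sqrt{22} - 22 = - 531 \sqrt{22} - 22 = -22 - 531 \sqrt{22}$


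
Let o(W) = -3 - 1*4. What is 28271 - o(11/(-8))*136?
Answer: 29223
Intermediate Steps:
o(W) = -7 (o(W) = -3 - 4 = -7)
28271 - o(11/(-8))*136 = 28271 - (-7)*136 = 28271 - 1*(-952) = 28271 + 952 = 29223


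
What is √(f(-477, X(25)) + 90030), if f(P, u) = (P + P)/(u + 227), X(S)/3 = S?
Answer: √2052702003/151 ≈ 300.04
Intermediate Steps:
X(S) = 3*S
f(P, u) = 2*P/(227 + u) (f(P, u) = (2*P)/(227 + u) = 2*P/(227 + u))
√(f(-477, X(25)) + 90030) = √(2*(-477)/(227 + 3*25) + 90030) = √(2*(-477)/(227 + 75) + 90030) = √(2*(-477)/302 + 90030) = √(2*(-477)*(1/302) + 90030) = √(-477/151 + 90030) = √(13594053/151) = √2052702003/151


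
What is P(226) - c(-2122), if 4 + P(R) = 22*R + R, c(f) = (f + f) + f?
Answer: 11560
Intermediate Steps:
c(f) = 3*f (c(f) = 2*f + f = 3*f)
P(R) = -4 + 23*R (P(R) = -4 + (22*R + R) = -4 + 23*R)
P(226) - c(-2122) = (-4 + 23*226) - 3*(-2122) = (-4 + 5198) - 1*(-6366) = 5194 + 6366 = 11560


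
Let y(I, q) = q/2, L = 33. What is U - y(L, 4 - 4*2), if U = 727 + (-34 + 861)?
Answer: 1556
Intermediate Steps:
y(I, q) = q/2 (y(I, q) = q*(1/2) = q/2)
U = 1554 (U = 727 + 827 = 1554)
U - y(L, 4 - 4*2) = 1554 - (4 - 4*2)/2 = 1554 - (4 - 8)/2 = 1554 - (-4)/2 = 1554 - 1*(-2) = 1554 + 2 = 1556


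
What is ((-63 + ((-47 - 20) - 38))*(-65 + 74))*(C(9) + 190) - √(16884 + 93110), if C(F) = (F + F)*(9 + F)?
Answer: -777168 - √109994 ≈ -7.7750e+5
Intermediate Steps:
C(F) = 2*F*(9 + F) (C(F) = (2*F)*(9 + F) = 2*F*(9 + F))
((-63 + ((-47 - 20) - 38))*(-65 + 74))*(C(9) + 190) - √(16884 + 93110) = ((-63 + ((-47 - 20) - 38))*(-65 + 74))*(2*9*(9 + 9) + 190) - √(16884 + 93110) = ((-63 + (-67 - 38))*9)*(2*9*18 + 190) - √109994 = ((-63 - 105)*9)*(324 + 190) - √109994 = -168*9*514 - √109994 = -1512*514 - √109994 = -777168 - √109994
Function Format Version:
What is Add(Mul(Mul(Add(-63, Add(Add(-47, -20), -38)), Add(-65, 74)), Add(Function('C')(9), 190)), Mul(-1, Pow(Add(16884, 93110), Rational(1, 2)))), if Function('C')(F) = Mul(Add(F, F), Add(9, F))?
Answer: Add(-777168, Mul(-1, Pow(109994, Rational(1, 2)))) ≈ -7.7750e+5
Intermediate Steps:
Function('C')(F) = Mul(2, F, Add(9, F)) (Function('C')(F) = Mul(Mul(2, F), Add(9, F)) = Mul(2, F, Add(9, F)))
Add(Mul(Mul(Add(-63, Add(Add(-47, -20), -38)), Add(-65, 74)), Add(Function('C')(9), 190)), Mul(-1, Pow(Add(16884, 93110), Rational(1, 2)))) = Add(Mul(Mul(Add(-63, Add(Add(-47, -20), -38)), Add(-65, 74)), Add(Mul(2, 9, Add(9, 9)), 190)), Mul(-1, Pow(Add(16884, 93110), Rational(1, 2)))) = Add(Mul(Mul(Add(-63, Add(-67, -38)), 9), Add(Mul(2, 9, 18), 190)), Mul(-1, Pow(109994, Rational(1, 2)))) = Add(Mul(Mul(Add(-63, -105), 9), Add(324, 190)), Mul(-1, Pow(109994, Rational(1, 2)))) = Add(Mul(Mul(-168, 9), 514), Mul(-1, Pow(109994, Rational(1, 2)))) = Add(Mul(-1512, 514), Mul(-1, Pow(109994, Rational(1, 2)))) = Add(-777168, Mul(-1, Pow(109994, Rational(1, 2))))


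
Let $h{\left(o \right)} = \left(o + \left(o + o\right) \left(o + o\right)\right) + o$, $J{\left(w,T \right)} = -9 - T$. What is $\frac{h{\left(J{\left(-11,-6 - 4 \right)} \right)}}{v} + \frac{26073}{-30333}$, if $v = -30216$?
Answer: $- \frac{43777987}{50918996} \approx -0.85976$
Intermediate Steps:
$h{\left(o \right)} = 2 o + 4 o^{2}$ ($h{\left(o \right)} = \left(o + 2 o 2 o\right) + o = \left(o + 4 o^{2}\right) + o = 2 o + 4 o^{2}$)
$\frac{h{\left(J{\left(-11,-6 - 4 \right)} \right)}}{v} + \frac{26073}{-30333} = \frac{2 \left(-9 - \left(-6 - 4\right)\right) \left(1 + 2 \left(-9 - \left(-6 - 4\right)\right)\right)}{-30216} + \frac{26073}{-30333} = 2 \left(-9 - \left(-6 - 4\right)\right) \left(1 + 2 \left(-9 - \left(-6 - 4\right)\right)\right) \left(- \frac{1}{30216}\right) + 26073 \left(- \frac{1}{30333}\right) = 2 \left(-9 - -10\right) \left(1 + 2 \left(-9 - -10\right)\right) \left(- \frac{1}{30216}\right) - \frac{8691}{10111} = 2 \left(-9 + 10\right) \left(1 + 2 \left(-9 + 10\right)\right) \left(- \frac{1}{30216}\right) - \frac{8691}{10111} = 2 \cdot 1 \left(1 + 2 \cdot 1\right) \left(- \frac{1}{30216}\right) - \frac{8691}{10111} = 2 \cdot 1 \left(1 + 2\right) \left(- \frac{1}{30216}\right) - \frac{8691}{10111} = 2 \cdot 1 \cdot 3 \left(- \frac{1}{30216}\right) - \frac{8691}{10111} = 6 \left(- \frac{1}{30216}\right) - \frac{8691}{10111} = - \frac{1}{5036} - \frac{8691}{10111} = - \frac{43777987}{50918996}$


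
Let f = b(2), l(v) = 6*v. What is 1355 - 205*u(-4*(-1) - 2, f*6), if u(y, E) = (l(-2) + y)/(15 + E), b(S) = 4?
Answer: 54895/39 ≈ 1407.6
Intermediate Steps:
f = 4
u(y, E) = (-12 + y)/(15 + E) (u(y, E) = (6*(-2) + y)/(15 + E) = (-12 + y)/(15 + E))
1355 - 205*u(-4*(-1) - 2, f*6) = 1355 - 205*(-12 + (-4*(-1) - 2))/(15 + 4*6) = 1355 - 205*(-12 + (4 - 2))/(15 + 24) = 1355 - 205*(-12 + 2)/39 = 1355 - 205*(-10)/39 = 1355 - 205*(-10/39) = 1355 + 2050/39 = 54895/39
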